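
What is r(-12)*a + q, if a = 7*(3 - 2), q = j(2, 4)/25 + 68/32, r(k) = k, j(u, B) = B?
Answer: -16343/200 ≈ -81.715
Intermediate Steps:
q = 457/200 (q = 4/25 + 68/32 = 4*(1/25) + 68*(1/32) = 4/25 + 17/8 = 457/200 ≈ 2.2850)
a = 7 (a = 7*1 = 7)
r(-12)*a + q = -12*7 + 457/200 = -84 + 457/200 = -16343/200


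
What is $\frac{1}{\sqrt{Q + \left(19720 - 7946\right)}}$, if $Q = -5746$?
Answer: $\frac{\sqrt{1507}}{3014} \approx 0.01288$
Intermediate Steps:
$\frac{1}{\sqrt{Q + \left(19720 - 7946\right)}} = \frac{1}{\sqrt{-5746 + \left(19720 - 7946\right)}} = \frac{1}{\sqrt{-5746 + 11774}} = \frac{1}{\sqrt{6028}} = \frac{1}{2 \sqrt{1507}} = \frac{\sqrt{1507}}{3014}$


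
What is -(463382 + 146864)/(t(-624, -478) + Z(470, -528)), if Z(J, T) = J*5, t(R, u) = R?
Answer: -305123/863 ≈ -353.56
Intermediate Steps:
Z(J, T) = 5*J
-(463382 + 146864)/(t(-624, -478) + Z(470, -528)) = -(463382 + 146864)/(-624 + 5*470) = -610246/(-624 + 2350) = -610246/1726 = -1*305123/863 = -305123/863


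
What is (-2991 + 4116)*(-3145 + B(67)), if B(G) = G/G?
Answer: -3537000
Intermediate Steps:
B(G) = 1
(-2991 + 4116)*(-3145 + B(67)) = (-2991 + 4116)*(-3145 + 1) = 1125*(-3144) = -3537000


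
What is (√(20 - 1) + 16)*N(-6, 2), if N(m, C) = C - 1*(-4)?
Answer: 96 + 6*√19 ≈ 122.15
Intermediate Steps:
N(m, C) = 4 + C (N(m, C) = C + 4 = 4 + C)
(√(20 - 1) + 16)*N(-6, 2) = (√(20 - 1) + 16)*(4 + 2) = (√19 + 16)*6 = (16 + √19)*6 = 96 + 6*√19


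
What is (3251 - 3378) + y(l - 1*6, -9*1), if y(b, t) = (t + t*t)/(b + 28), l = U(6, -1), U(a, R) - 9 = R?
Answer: -623/5 ≈ -124.60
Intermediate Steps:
U(a, R) = 9 + R
l = 8 (l = 9 - 1 = 8)
y(b, t) = (t + t²)/(28 + b)
(3251 - 3378) + y(l - 1*6, -9*1) = (3251 - 3378) + (-9*1)*(1 - 9*1)/(28 + (8 - 1*6)) = -127 - 9*(1 - 9)/(28 + (8 - 6)) = -127 - 9*(-8)/(28 + 2) = -127 - 9*(-8)/30 = -127 - 9*1/30*(-8) = -127 + 12/5 = -623/5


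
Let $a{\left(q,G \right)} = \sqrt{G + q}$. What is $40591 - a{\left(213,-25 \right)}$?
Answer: $40591 - 2 \sqrt{47} \approx 40577.0$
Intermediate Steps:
$40591 - a{\left(213,-25 \right)} = 40591 - \sqrt{-25 + 213} = 40591 - \sqrt{188} = 40591 - 2 \sqrt{47}$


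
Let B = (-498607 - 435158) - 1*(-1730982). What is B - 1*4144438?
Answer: -3347221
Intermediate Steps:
B = 797217 (B = -933765 + 1730982 = 797217)
B - 1*4144438 = 797217 - 1*4144438 = 797217 - 4144438 = -3347221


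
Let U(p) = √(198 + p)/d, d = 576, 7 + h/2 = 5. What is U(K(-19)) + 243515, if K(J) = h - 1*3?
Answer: 243515 + √191/576 ≈ 2.4352e+5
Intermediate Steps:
h = -4 (h = -14 + 2*5 = -14 + 10 = -4)
K(J) = -7 (K(J) = -4 - 1*3 = -4 - 3 = -7)
U(p) = √(198 + p)/576
U(K(-19)) + 243515 = √(198 - 7)/576 + 243515 = √191/576 + 243515 = 243515 + √191/576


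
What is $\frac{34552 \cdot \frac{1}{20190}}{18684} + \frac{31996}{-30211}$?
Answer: $- \frac{1508600743711}{1424561790195} \approx -1.059$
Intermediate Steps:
$\frac{34552 \cdot \frac{1}{20190}}{18684} + \frac{31996}{-30211} = 34552 \cdot \frac{1}{20190} \cdot \frac{1}{18684} + 31996 \left(- \frac{1}{30211}\right) = \frac{17276}{10095} \cdot \frac{1}{18684} - \frac{31996}{30211} = \frac{4319}{47153745} - \frac{31996}{30211} = - \frac{1508600743711}{1424561790195}$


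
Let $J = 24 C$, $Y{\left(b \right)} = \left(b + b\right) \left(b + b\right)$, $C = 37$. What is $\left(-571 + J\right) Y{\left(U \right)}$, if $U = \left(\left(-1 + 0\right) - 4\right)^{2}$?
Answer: $792500$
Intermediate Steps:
$U = 25$ ($U = \left(-1 - 4\right)^{2} = \left(-5\right)^{2} = 25$)
$Y{\left(b \right)} = 4 b^{2}$ ($Y{\left(b \right)} = 2 b 2 b = 4 b^{2}$)
$J = 888$ ($J = 24 \cdot 37 = 888$)
$\left(-571 + J\right) Y{\left(U \right)} = \left(-571 + 888\right) 4 \cdot 25^{2} = 317 \cdot 4 \cdot 625 = 317 \cdot 2500 = 792500$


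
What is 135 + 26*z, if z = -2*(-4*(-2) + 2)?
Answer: -385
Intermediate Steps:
z = -20 (z = -2*(8 + 2) = -2*10 = -20)
135 + 26*z = 135 + 26*(-20) = 135 - 520 = -385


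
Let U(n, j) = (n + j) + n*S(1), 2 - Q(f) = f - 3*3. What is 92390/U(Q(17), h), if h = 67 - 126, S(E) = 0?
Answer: -18478/13 ≈ -1421.4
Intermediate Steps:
h = -59
Q(f) = 11 - f (Q(f) = 2 - (f - 3*3) = 2 - (f - 9) = 2 - (-9 + f) = 2 + (9 - f) = 11 - f)
U(n, j) = j + n (U(n, j) = (n + j) + n*0 = (j + n) + 0 = j + n)
92390/U(Q(17), h) = 92390/(-59 + (11 - 1*17)) = 92390/(-59 + (11 - 17)) = 92390/(-59 - 6) = 92390/(-65) = 92390*(-1/65) = -18478/13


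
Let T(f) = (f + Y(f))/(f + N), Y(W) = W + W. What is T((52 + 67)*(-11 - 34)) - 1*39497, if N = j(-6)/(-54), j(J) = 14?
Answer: -815788067/20656 ≈ -39494.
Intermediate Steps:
Y(W) = 2*W
N = -7/27 (N = 14/(-54) = 14*(-1/54) = -7/27 ≈ -0.25926)
T(f) = 3*f/(-7/27 + f) (T(f) = (f + 2*f)/(f - 7/27) = (3*f)/(-7/27 + f) = 3*f/(-7/27 + f))
T((52 + 67)*(-11 - 34)) - 1*39497 = 81*((52 + 67)*(-11 - 34))/(-7 + 27*((52 + 67)*(-11 - 34))) - 1*39497 = 81*(119*(-45))/(-7 + 27*(119*(-45))) - 39497 = 81*(-5355)/(-7 + 27*(-5355)) - 39497 = 81*(-5355)/(-7 - 144585) - 39497 = 81*(-5355)/(-144592) - 39497 = 81*(-5355)*(-1/144592) - 39497 = 61965/20656 - 39497 = -815788067/20656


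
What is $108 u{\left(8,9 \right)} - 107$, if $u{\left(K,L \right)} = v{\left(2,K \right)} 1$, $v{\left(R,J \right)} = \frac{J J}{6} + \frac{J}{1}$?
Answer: $1909$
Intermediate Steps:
$v{\left(R,J \right)} = J + \frac{J^{2}}{6}$ ($v{\left(R,J \right)} = J^{2} \cdot \frac{1}{6} + J 1 = \frac{J^{2}}{6} + J = J + \frac{J^{2}}{6}$)
$u{\left(K,L \right)} = \frac{K \left(6 + K\right)}{6}$ ($u{\left(K,L \right)} = \frac{K \left(6 + K\right)}{6} \cdot 1 = \frac{K \left(6 + K\right)}{6}$)
$108 u{\left(8,9 \right)} - 107 = 108 \cdot \frac{1}{6} \cdot 8 \left(6 + 8\right) - 107 = 108 \cdot \frac{1}{6} \cdot 8 \cdot 14 - 107 = 108 \cdot \frac{56}{3} - 107 = 2016 - 107 = 1909$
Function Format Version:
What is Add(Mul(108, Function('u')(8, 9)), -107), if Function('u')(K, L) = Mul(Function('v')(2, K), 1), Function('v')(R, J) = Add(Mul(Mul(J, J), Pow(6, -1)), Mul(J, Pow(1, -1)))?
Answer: 1909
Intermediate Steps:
Function('v')(R, J) = Add(J, Mul(Rational(1, 6), Pow(J, 2))) (Function('v')(R, J) = Add(Mul(Pow(J, 2), Rational(1, 6)), Mul(J, 1)) = Add(Mul(Rational(1, 6), Pow(J, 2)), J) = Add(J, Mul(Rational(1, 6), Pow(J, 2))))
Function('u')(K, L) = Mul(Rational(1, 6), K, Add(6, K)) (Function('u')(K, L) = Mul(Mul(Rational(1, 6), K, Add(6, K)), 1) = Mul(Rational(1, 6), K, Add(6, K)))
Add(Mul(108, Function('u')(8, 9)), -107) = Add(Mul(108, Mul(Rational(1, 6), 8, Add(6, 8))), -107) = Add(Mul(108, Mul(Rational(1, 6), 8, 14)), -107) = Add(Mul(108, Rational(56, 3)), -107) = Add(2016, -107) = 1909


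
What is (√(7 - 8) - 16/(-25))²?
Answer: -369/625 + 32*I/25 ≈ -0.5904 + 1.28*I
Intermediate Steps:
(√(7 - 8) - 16/(-25))² = (√(-1) - 16*(-1/25))² = (I + 16/25)² = (16/25 + I)²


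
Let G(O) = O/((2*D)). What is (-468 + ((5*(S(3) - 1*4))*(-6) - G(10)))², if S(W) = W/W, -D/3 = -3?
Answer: 11607649/81 ≈ 1.4330e+5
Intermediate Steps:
D = 9 (D = -3*(-3) = 9)
S(W) = 1
G(O) = O/18 (G(O) = O/((2*9)) = O/18)
(-468 + ((5*(S(3) - 1*4))*(-6) - G(10)))² = (-468 + ((5*(1 - 1*4))*(-6) - 10/18))² = (-468 + ((5*(1 - 4))*(-6) - 1*5/9))² = (-468 + ((5*(-3))*(-6) - 5/9))² = (-468 + (-15*(-6) - 5/9))² = (-468 + (90 - 5/9))² = (-468 + 805/9)² = (-3407/9)² = 11607649/81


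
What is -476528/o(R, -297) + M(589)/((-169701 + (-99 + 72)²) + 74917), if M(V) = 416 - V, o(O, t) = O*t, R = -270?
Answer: -4480596817/754227045 ≈ -5.9406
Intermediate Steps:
-476528/o(R, -297) + M(589)/((-169701 + (-99 + 72)²) + 74917) = -476528/((-270*(-297))) + (416 - 1*589)/((-169701 + (-99 + 72)²) + 74917) = -476528/80190 + (416 - 589)/((-169701 + (-27)²) + 74917) = -476528*1/80190 - 173/((-169701 + 729) + 74917) = -238264/40095 - 173/(-168972 + 74917) = -238264/40095 - 173/(-94055) = -238264/40095 - 173*(-1/94055) = -238264/40095 + 173/94055 = -4480596817/754227045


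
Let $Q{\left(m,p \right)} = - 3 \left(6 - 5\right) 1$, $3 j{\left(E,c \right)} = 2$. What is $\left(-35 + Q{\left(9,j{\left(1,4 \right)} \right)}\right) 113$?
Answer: $-4294$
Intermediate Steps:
$j{\left(E,c \right)} = \frac{2}{3}$ ($j{\left(E,c \right)} = \frac{1}{3} \cdot 2 = \frac{2}{3}$)
$Q{\left(m,p \right)} = -3$ ($Q{\left(m,p \right)} = - 3 \left(6 - 5\right) 1 = \left(-3\right) 1 \cdot 1 = \left(-3\right) 1 = -3$)
$\left(-35 + Q{\left(9,j{\left(1,4 \right)} \right)}\right) 113 = \left(-35 - 3\right) 113 = \left(-38\right) 113 = -4294$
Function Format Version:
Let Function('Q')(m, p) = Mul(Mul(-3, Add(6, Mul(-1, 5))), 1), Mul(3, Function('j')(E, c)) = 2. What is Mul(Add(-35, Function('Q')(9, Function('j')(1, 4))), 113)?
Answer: -4294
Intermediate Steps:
Function('j')(E, c) = Rational(2, 3) (Function('j')(E, c) = Mul(Rational(1, 3), 2) = Rational(2, 3))
Function('Q')(m, p) = -3 (Function('Q')(m, p) = Mul(Mul(-3, Add(6, -5)), 1) = Mul(Mul(-3, 1), 1) = Mul(-3, 1) = -3)
Mul(Add(-35, Function('Q')(9, Function('j')(1, 4))), 113) = Mul(Add(-35, -3), 113) = Mul(-38, 113) = -4294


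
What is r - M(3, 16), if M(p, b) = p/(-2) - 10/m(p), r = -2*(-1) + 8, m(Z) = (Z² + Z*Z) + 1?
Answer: 457/38 ≈ 12.026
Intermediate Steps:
m(Z) = 1 + 2*Z² (m(Z) = (Z² + Z²) + 1 = 2*Z² + 1 = 1 + 2*Z²)
r = 10 (r = 2 + 8 = 10)
M(p, b) = -10/(1 + 2*p²) - p/2 (M(p, b) = p/(-2) - 10/(1 + 2*p²) = p*(-½) - 10/(1 + 2*p²) = -p/2 - 10/(1 + 2*p²) = -10/(1 + 2*p²) - p/2)
r - M(3, 16) = 10 - (-20 - 1*3 - 2*3³)/(2*(1 + 2*3²)) = 10 - (-20 - 3 - 2*27)/(2*(1 + 2*9)) = 10 - (-20 - 3 - 54)/(2*(1 + 18)) = 10 - (-77)/(2*19) = 10 - 1*(-77/38) = 10 + 77/38 = 457/38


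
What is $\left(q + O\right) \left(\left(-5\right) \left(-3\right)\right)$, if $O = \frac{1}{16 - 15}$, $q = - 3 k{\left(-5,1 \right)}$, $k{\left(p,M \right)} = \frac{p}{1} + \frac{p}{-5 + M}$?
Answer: $\frac{735}{4} \approx 183.75$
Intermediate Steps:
$k{\left(p,M \right)} = p + \frac{p}{-5 + M}$ ($k{\left(p,M \right)} = p 1 + \frac{p}{-5 + M} = p + \frac{p}{-5 + M}$)
$q = \frac{45}{4}$ ($q = - 3 \left(- \frac{5 \left(-4 + 1\right)}{-5 + 1}\right) = - 3 \left(\left(-5\right) \frac{1}{-4} \left(-3\right)\right) = - 3 \left(\left(-5\right) \left(- \frac{1}{4}\right) \left(-3\right)\right) = \left(-3\right) \left(- \frac{15}{4}\right) = \frac{45}{4} \approx 11.25$)
$O = 1$ ($O = 1^{-1} = 1$)
$\left(q + O\right) \left(\left(-5\right) \left(-3\right)\right) = \left(\frac{45}{4} + 1\right) \left(\left(-5\right) \left(-3\right)\right) = \frac{49}{4} \cdot 15 = \frac{735}{4}$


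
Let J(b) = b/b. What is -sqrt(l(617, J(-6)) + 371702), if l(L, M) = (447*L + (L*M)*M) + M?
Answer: -sqrt(648119) ≈ -805.06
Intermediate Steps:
J(b) = 1
l(L, M) = M + 447*L + L*M**2 (l(L, M) = (447*L + L*M**2) + M = M + 447*L + L*M**2)
-sqrt(l(617, J(-6)) + 371702) = -sqrt((1 + 447*617 + 617*1**2) + 371702) = -sqrt((1 + 275799 + 617*1) + 371702) = -sqrt((1 + 275799 + 617) + 371702) = -sqrt(276417 + 371702) = -sqrt(648119)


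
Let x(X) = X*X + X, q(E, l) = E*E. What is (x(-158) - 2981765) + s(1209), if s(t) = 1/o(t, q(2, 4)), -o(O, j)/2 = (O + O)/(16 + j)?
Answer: -3574963436/1209 ≈ -2.9570e+6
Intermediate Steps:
q(E, l) = E**2
x(X) = X + X**2 (x(X) = X**2 + X = X + X**2)
o(O, j) = -4*O/(16 + j) (o(O, j) = -2*(O + O)/(16 + j) = -2*2*O/(16 + j) = -4*O/(16 + j))
s(t) = -5/t (s(t) = 1/(-4*t/(16 + 2**2)) = 1/(-4*t/(16 + 4)) = 1/(-4*t/20) = 1/(-4*t*1/20) = 1/(-t/5) = -5/t)
(x(-158) - 2981765) + s(1209) = (-158*(1 - 158) - 2981765) - 5/1209 = (-158*(-157) - 2981765) - 5*1/1209 = (24806 - 2981765) - 5/1209 = -2956959 - 5/1209 = -3574963436/1209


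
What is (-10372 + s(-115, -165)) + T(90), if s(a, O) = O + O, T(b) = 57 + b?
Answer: -10555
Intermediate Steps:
s(a, O) = 2*O
(-10372 + s(-115, -165)) + T(90) = (-10372 + 2*(-165)) + (57 + 90) = (-10372 - 330) + 147 = -10702 + 147 = -10555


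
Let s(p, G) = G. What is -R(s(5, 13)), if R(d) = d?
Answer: -13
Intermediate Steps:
-R(s(5, 13)) = -1*13 = -13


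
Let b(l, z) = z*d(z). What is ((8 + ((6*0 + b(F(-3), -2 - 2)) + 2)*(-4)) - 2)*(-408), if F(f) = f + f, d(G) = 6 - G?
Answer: -64464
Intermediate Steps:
F(f) = 2*f
b(l, z) = z*(6 - z)
((8 + ((6*0 + b(F(-3), -2 - 2)) + 2)*(-4)) - 2)*(-408) = ((8 + ((6*0 + (-2 - 2)*(6 - (-2 - 2))) + 2)*(-4)) - 2)*(-408) = ((8 + ((0 - 4*(6 - 1*(-4))) + 2)*(-4)) - 2)*(-408) = ((8 + ((0 - 4*(6 + 4)) + 2)*(-4)) - 2)*(-408) = ((8 + ((0 - 4*10) + 2)*(-4)) - 2)*(-408) = ((8 + ((0 - 40) + 2)*(-4)) - 2)*(-408) = ((8 + (-40 + 2)*(-4)) - 2)*(-408) = ((8 - 38*(-4)) - 2)*(-408) = ((8 + 152) - 2)*(-408) = (160 - 2)*(-408) = 158*(-408) = -64464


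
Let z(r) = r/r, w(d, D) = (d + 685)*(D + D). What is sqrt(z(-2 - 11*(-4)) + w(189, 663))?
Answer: 5*sqrt(46357) ≈ 1076.5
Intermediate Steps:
w(d, D) = 2*D*(685 + d) (w(d, D) = (685 + d)*(2*D) = 2*D*(685 + d))
z(r) = 1
sqrt(z(-2 - 11*(-4)) + w(189, 663)) = sqrt(1 + 2*663*(685 + 189)) = sqrt(1 + 2*663*874) = sqrt(1 + 1158924) = sqrt(1158925) = 5*sqrt(46357)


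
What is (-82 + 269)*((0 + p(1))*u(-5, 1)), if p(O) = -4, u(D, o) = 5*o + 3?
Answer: -5984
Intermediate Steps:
u(D, o) = 3 + 5*o
(-82 + 269)*((0 + p(1))*u(-5, 1)) = (-82 + 269)*((0 - 4)*(3 + 5*1)) = 187*(-4*(3 + 5)) = 187*(-4*8) = 187*(-32) = -5984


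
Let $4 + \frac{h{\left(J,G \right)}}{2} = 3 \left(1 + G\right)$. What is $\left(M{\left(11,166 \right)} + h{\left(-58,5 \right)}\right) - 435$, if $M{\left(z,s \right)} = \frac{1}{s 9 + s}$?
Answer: $- \frac{675619}{1660} \approx -407.0$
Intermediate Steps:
$h{\left(J,G \right)} = -2 + 6 G$ ($h{\left(J,G \right)} = -8 + 2 \cdot 3 \left(1 + G\right) = -8 + 2 \left(3 + 3 G\right) = -8 + \left(6 + 6 G\right) = -2 + 6 G$)
$M{\left(z,s \right)} = \frac{1}{10 s}$ ($M{\left(z,s \right)} = \frac{1}{9 s + s} = \frac{1}{10 s}$)
$\left(M{\left(11,166 \right)} + h{\left(-58,5 \right)}\right) - 435 = \left(\frac{1}{10 \cdot 166} + \left(-2 + 6 \cdot 5\right)\right) - 435 = \left(\frac{1}{10} \cdot \frac{1}{166} + \left(-2 + 30\right)\right) - 435 = \left(\frac{1}{1660} + 28\right) - 435 = \frac{46481}{1660} - 435 = - \frac{675619}{1660}$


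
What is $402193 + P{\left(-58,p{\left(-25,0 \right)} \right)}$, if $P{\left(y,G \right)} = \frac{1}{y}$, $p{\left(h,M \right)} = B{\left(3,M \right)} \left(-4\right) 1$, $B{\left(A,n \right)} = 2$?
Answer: $\frac{23327193}{58} \approx 4.0219 \cdot 10^{5}$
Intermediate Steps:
$p{\left(h,M \right)} = -8$ ($p{\left(h,M \right)} = 2 \left(-4\right) 1 = \left(-8\right) 1 = -8$)
$402193 + P{\left(-58,p{\left(-25,0 \right)} \right)} = 402193 + \frac{1}{-58} = 402193 - \frac{1}{58} = \frac{23327193}{58}$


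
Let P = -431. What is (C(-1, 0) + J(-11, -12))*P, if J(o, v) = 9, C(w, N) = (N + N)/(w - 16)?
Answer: -3879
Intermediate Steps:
C(w, N) = 2*N/(-16 + w) (C(w, N) = (2*N)/(-16 + w) = 2*N/(-16 + w))
(C(-1, 0) + J(-11, -12))*P = (2*0/(-16 - 1) + 9)*(-431) = (2*0/(-17) + 9)*(-431) = (2*0*(-1/17) + 9)*(-431) = (0 + 9)*(-431) = 9*(-431) = -3879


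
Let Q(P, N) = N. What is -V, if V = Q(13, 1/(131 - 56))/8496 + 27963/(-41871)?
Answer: 5939327243/8893400400 ≈ 0.66784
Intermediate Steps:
V = -5939327243/8893400400 (V = 1/((131 - 56)*8496) + 27963/(-41871) = (1/8496)/75 + 27963*(-1/41871) = (1/75)*(1/8496) - 9321/13957 = 1/637200 - 9321/13957 = -5939327243/8893400400 ≈ -0.66784)
-V = -1*(-5939327243/8893400400) = 5939327243/8893400400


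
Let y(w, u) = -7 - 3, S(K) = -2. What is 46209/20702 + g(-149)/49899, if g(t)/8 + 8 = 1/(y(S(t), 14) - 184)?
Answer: 223532339603/100201882506 ≈ 2.2308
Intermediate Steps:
y(w, u) = -10
g(t) = -6212/97 (g(t) = -64 + 8/(-10 - 184) = -64 + 8/(-194) = -64 + 8*(-1/194) = -64 - 4/97 = -6212/97)
46209/20702 + g(-149)/49899 = 46209/20702 - 6212/97/49899 = 46209*(1/20702) - 6212/97*1/49899 = 46209/20702 - 6212/4840203 = 223532339603/100201882506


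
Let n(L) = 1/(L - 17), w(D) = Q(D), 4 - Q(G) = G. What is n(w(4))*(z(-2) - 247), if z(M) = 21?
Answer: 226/17 ≈ 13.294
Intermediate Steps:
Q(G) = 4 - G
w(D) = 4 - D
n(L) = 1/(-17 + L)
n(w(4))*(z(-2) - 247) = (21 - 247)/(-17 + (4 - 1*4)) = -226/(-17 + (4 - 4)) = -226/(-17 + 0) = -226/(-17) = -1/17*(-226) = 226/17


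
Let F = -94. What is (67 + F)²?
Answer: 729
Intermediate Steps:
(67 + F)² = (67 - 94)² = (-27)² = 729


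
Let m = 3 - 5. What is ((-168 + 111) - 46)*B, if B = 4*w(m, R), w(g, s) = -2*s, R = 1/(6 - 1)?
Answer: 824/5 ≈ 164.80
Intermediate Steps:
m = -2
R = 1/5 ≈ 0.20000
B = -8/5 (B = 4*(-2*1/5) = 4*(-2/5) = -8/5 ≈ -1.6000)
((-168 + 111) - 46)*B = ((-168 + 111) - 46)*(-8/5) = (-57 - 46)*(-8/5) = -103*(-8/5) = 824/5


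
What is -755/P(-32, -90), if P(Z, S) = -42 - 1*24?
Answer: 755/66 ≈ 11.439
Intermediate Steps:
P(Z, S) = -66 (P(Z, S) = -42 - 24 = -66)
-755/P(-32, -90) = -755/(-66) = -755*(-1/66) = 755/66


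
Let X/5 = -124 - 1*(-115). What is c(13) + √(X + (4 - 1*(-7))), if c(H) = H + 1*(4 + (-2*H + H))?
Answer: 4 + I*√34 ≈ 4.0 + 5.831*I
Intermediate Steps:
X = -45 (X = 5*(-124 - 1*(-115)) = 5*(-124 + 115) = 5*(-9) = -45)
c(H) = 4 (c(H) = H + 1*(4 - H) = H + (4 - H) = 4)
c(13) + √(X + (4 - 1*(-7))) = 4 + √(-45 + (4 - 1*(-7))) = 4 + √(-45 + (4 + 7)) = 4 + √(-45 + 11) = 4 + √(-34) = 4 + I*√34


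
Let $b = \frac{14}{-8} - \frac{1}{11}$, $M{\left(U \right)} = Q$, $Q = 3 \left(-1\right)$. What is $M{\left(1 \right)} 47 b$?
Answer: $\frac{11421}{44} \approx 259.57$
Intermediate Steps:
$Q = -3$
$M{\left(U \right)} = -3$
$b = - \frac{81}{44}$ ($b = 14 \left(- \frac{1}{8}\right) - \frac{1}{11} = - \frac{7}{4} - \frac{1}{11} = - \frac{81}{44} \approx -1.8409$)
$M{\left(1 \right)} 47 b = \left(-3\right) 47 \left(- \frac{81}{44}\right) = \left(-141\right) \left(- \frac{81}{44}\right) = \frac{11421}{44}$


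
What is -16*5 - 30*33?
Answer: -1070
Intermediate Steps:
-16*5 - 30*33 = -80 - 990 = -1070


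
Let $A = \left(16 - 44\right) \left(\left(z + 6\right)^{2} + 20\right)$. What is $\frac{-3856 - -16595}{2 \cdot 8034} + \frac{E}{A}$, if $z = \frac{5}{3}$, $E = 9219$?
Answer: $- \frac{19290775}{5696106} \approx -3.3867$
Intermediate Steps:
$z = \frac{5}{3}$ ($z = 5 \cdot \frac{1}{3} = \frac{5}{3} \approx 1.6667$)
$A = - \frac{19852}{9}$ ($A = \left(16 - 44\right) \left(\left(\frac{5}{3} + 6\right)^{2} + 20\right) = \left(16 - 44\right) \left(\left(\frac{23}{3}\right)^{2} + 20\right) = - 28 \left(\frac{529}{9} + 20\right) = \left(-28\right) \frac{709}{9} = - \frac{19852}{9} \approx -2205.8$)
$\frac{-3856 - -16595}{2 \cdot 8034} + \frac{E}{A} = \frac{-3856 - -16595}{2 \cdot 8034} + \frac{9219}{- \frac{19852}{9}} = \frac{-3856 + 16595}{16068} + 9219 \left(- \frac{9}{19852}\right) = 12739 \cdot \frac{1}{16068} - \frac{11853}{2836} = \frac{12739}{16068} - \frac{11853}{2836} = - \frac{19290775}{5696106}$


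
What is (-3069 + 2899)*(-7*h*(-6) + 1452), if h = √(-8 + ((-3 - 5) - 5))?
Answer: -246840 - 7140*I*√21 ≈ -2.4684e+5 - 32720.0*I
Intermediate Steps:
h = I*√21 (h = √(-8 + (-8 - 5)) = √(-8 - 13) = √(-21) = I*√21 ≈ 4.5826*I)
(-3069 + 2899)*(-7*h*(-6) + 1452) = (-3069 + 2899)*(-7*I*√21*(-6) + 1452) = -170*(-7*I*√21*(-6) + 1452) = -170*(42*I*√21 + 1452) = -170*(1452 + 42*I*√21) = -246840 - 7140*I*√21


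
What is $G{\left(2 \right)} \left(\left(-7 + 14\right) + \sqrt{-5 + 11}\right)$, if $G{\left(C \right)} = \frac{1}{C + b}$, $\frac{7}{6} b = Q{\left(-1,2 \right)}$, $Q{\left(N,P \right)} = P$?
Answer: $\frac{49}{26} + \frac{7 \sqrt{6}}{26} \approx 2.5441$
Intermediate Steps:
$b = \frac{12}{7}$ ($b = \frac{6}{7} \cdot 2 = \frac{12}{7} \approx 1.7143$)
$G{\left(C \right)} = \frac{1}{\frac{12}{7} + C}$ ($G{\left(C \right)} = \frac{1}{C + \frac{12}{7}} = \frac{1}{\frac{12}{7} + C}$)
$G{\left(2 \right)} \left(\left(-7 + 14\right) + \sqrt{-5 + 11}\right) = \frac{7}{12 + 7 \cdot 2} \left(\left(-7 + 14\right) + \sqrt{-5 + 11}\right) = \frac{7}{12 + 14} \left(7 + \sqrt{6}\right) = \frac{7}{26} \left(7 + \sqrt{6}\right) = 7 \cdot \frac{1}{26} \left(7 + \sqrt{6}\right) = \frac{7 \left(7 + \sqrt{6}\right)}{26} = \frac{49}{26} + \frac{7 \sqrt{6}}{26}$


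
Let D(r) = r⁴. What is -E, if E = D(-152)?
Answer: -533794816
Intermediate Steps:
E = 533794816 (E = (-152)⁴ = 533794816)
-E = -1*533794816 = -533794816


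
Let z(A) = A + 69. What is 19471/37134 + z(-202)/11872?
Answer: 16158635/31489632 ≈ 0.51314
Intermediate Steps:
z(A) = 69 + A
19471/37134 + z(-202)/11872 = 19471/37134 + (69 - 202)/11872 = 19471*(1/37134) - 133*1/11872 = 19471/37134 - 19/1696 = 16158635/31489632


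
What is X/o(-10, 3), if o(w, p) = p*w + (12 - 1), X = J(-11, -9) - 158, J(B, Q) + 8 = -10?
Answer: 176/19 ≈ 9.2632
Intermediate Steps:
J(B, Q) = -18 (J(B, Q) = -8 - 10 = -18)
X = -176 (X = -18 - 158 = -176)
o(w, p) = 11 + p*w (o(w, p) = p*w + 11 = 11 + p*w)
X/o(-10, 3) = -176/(11 + 3*(-10)) = -176/(11 - 30) = -176/(-19) = -176*(-1/19) = 176/19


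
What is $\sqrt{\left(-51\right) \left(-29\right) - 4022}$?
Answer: $i \sqrt{2543} \approx 50.428 i$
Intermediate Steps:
$\sqrt{\left(-51\right) \left(-29\right) - 4022} = \sqrt{1479 - 4022} = \sqrt{-2543} = i \sqrt{2543}$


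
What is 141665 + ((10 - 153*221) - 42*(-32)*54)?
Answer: 180438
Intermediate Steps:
141665 + ((10 - 153*221) - 42*(-32)*54) = 141665 + ((10 - 33813) - (-1344)*54) = 141665 + (-33803 - 1*(-72576)) = 141665 + (-33803 + 72576) = 141665 + 38773 = 180438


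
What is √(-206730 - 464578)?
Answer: 22*I*√1387 ≈ 819.33*I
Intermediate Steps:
√(-206730 - 464578) = √(-671308) = 22*I*√1387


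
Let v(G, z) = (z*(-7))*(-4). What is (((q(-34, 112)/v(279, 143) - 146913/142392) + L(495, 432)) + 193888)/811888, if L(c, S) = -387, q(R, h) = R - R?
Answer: 9184282493/38535452032 ≈ 0.23833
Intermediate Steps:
q(R, h) = 0
v(G, z) = 28*z (v(G, z) = -7*z*(-4) = 28*z)
(((q(-34, 112)/v(279, 143) - 146913/142392) + L(495, 432)) + 193888)/811888 = (((0/((28*143)) - 146913/142392) - 387) + 193888)/811888 = (((0/4004 - 146913*1/142392) - 387) + 193888)*(1/811888) = (((0*(1/4004) - 48971/47464) - 387) + 193888)*(1/811888) = (((0 - 48971/47464) - 387) + 193888)*(1/811888) = ((-48971/47464 - 387) + 193888)*(1/811888) = (-18417539/47464 + 193888)*(1/811888) = (9184282493/47464)*(1/811888) = 9184282493/38535452032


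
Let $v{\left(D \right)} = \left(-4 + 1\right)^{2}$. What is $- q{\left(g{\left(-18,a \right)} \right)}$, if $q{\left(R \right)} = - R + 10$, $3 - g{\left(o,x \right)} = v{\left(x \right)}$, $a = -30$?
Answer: $-16$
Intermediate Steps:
$v{\left(D \right)} = 9$ ($v{\left(D \right)} = \left(-3\right)^{2} = 9$)
$g{\left(o,x \right)} = -6$ ($g{\left(o,x \right)} = 3 - 9 = -6$)
$q{\left(R \right)} = 10 - R$
$- q{\left(g{\left(-18,a \right)} \right)} = - (10 - -6) = - (10 + 6) = \left(-1\right) 16 = -16$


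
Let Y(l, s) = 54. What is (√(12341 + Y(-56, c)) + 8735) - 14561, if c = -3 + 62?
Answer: -5826 + √12395 ≈ -5714.7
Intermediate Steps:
c = 59
(√(12341 + Y(-56, c)) + 8735) - 14561 = (√(12341 + 54) + 8735) - 14561 = (√12395 + 8735) - 14561 = (8735 + √12395) - 14561 = -5826 + √12395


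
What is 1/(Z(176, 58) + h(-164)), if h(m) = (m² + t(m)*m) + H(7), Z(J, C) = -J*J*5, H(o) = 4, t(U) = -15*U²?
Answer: 1/66036180 ≈ 1.5143e-8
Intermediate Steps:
Z(J, C) = -5*J² (Z(J, C) = -J²*5 = -5*J²)
h(m) = 4 + m² - 15*m³ (h(m) = (m² + (-15*m²)*m) + 4 = (m² - 15*m³) + 4 = 4 + m² - 15*m³)
1/(Z(176, 58) + h(-164)) = 1/(-5*176² + (4 + (-164)² - 15*(-164)³)) = 1/(-5*30976 + (4 + 26896 - 15*(-4410944))) = 1/(-154880 + (4 + 26896 + 66164160)) = 1/(-154880 + 66191060) = 1/66036180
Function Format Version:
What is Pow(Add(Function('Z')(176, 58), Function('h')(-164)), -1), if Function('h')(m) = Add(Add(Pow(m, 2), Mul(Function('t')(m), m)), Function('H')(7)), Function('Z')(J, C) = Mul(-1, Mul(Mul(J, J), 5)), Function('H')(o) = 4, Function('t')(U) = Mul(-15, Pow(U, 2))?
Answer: Rational(1, 66036180) ≈ 1.5143e-8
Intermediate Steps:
Function('Z')(J, C) = Mul(-5, Pow(J, 2)) (Function('Z')(J, C) = Mul(-1, Mul(Pow(J, 2), 5)) = Mul(-1, Mul(5, Pow(J, 2))) = Mul(-5, Pow(J, 2)))
Function('h')(m) = Add(4, Pow(m, 2), Mul(-15, Pow(m, 3))) (Function('h')(m) = Add(Add(Pow(m, 2), Mul(Mul(-15, Pow(m, 2)), m)), 4) = Add(Add(Pow(m, 2), Mul(-15, Pow(m, 3))), 4) = Add(4, Pow(m, 2), Mul(-15, Pow(m, 3))))
Pow(Add(Function('Z')(176, 58), Function('h')(-164)), -1) = Pow(Add(Mul(-5, Pow(176, 2)), Add(4, Pow(-164, 2), Mul(-15, Pow(-164, 3)))), -1) = Pow(Add(Mul(-5, 30976), Add(4, 26896, Mul(-15, -4410944))), -1) = Pow(Add(-154880, Add(4, 26896, 66164160)), -1) = Pow(Add(-154880, 66191060), -1) = Pow(66036180, -1) = Rational(1, 66036180)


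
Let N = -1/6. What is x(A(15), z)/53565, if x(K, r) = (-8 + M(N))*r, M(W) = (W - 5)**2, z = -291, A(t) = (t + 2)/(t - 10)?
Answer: -65281/642780 ≈ -0.10156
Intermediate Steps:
A(t) = (2 + t)/(-10 + t)
N = -1/6 (N = -1*1/6 = -1/6 ≈ -0.16667)
M(W) = (-5 + W)**2
x(K, r) = 673*r/36 (x(K, r) = (-8 + (-5 - 1/6)**2)*r = (-8 + (-31/6)**2)*r = (-8 + 961/36)*r = 673*r/36)
x(A(15), z)/53565 = ((673/36)*(-291))/53565 = -65281/12*1/53565 = -65281/642780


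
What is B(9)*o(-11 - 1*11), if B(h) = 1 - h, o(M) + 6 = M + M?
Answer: 400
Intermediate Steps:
o(M) = -6 + 2*M (o(M) = -6 + (M + M) = -6 + 2*M)
B(9)*o(-11 - 1*11) = (1 - 1*9)*(-6 + 2*(-11 - 1*11)) = (1 - 9)*(-6 + 2*(-11 - 11)) = -8*(-6 + 2*(-22)) = -8*(-6 - 44) = -8*(-50) = 400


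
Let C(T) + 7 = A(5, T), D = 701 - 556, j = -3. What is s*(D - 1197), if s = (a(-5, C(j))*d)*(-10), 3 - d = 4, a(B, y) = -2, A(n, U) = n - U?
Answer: 21040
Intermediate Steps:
D = 145
C(T) = -2 - T (C(T) = -7 + (5 - T) = -2 - T)
d = -1 (d = 3 - 1*4 = 3 - 4 = -1)
s = -20 (s = -2*(-1)*(-10) = 2*(-10) = -20)
s*(D - 1197) = -20*(145 - 1197) = -20*(-1052) = 21040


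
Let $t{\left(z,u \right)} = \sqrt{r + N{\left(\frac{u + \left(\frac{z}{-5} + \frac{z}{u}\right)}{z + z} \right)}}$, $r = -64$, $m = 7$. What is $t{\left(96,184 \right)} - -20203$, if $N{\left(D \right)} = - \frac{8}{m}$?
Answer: $20203 + \frac{2 i \sqrt{798}}{7} \approx 20203.0 + 8.0711 i$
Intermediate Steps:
$N{\left(D \right)} = - \frac{8}{7}$
$t{\left(z,u \right)} = \frac{2 i \sqrt{798}}{7}$ ($t{\left(z,u \right)} = \sqrt{-64 - \frac{8}{7}} = \sqrt{- \frac{456}{7}} = \frac{2 i \sqrt{798}}{7}$)
$t{\left(96,184 \right)} - -20203 = \frac{2 i \sqrt{798}}{7} - -20203 = \frac{2 i \sqrt{798}}{7} + 20203 = 20203 + \frac{2 i \sqrt{798}}{7}$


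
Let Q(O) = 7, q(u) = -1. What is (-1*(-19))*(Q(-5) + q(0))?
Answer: 114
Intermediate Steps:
(-1*(-19))*(Q(-5) + q(0)) = (-1*(-19))*(7 - 1) = 19*6 = 114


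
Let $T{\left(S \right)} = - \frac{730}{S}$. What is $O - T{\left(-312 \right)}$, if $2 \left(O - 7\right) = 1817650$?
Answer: $\frac{141777427}{156} \approx 9.0883 \cdot 10^{5}$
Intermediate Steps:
$O = 908832$ ($O = 7 + \frac{1}{2} \cdot 1817650 = 7 + 908825 = 908832$)
$O - T{\left(-312 \right)} = 908832 - - \frac{730}{-312} = 908832 - \left(-730\right) \left(- \frac{1}{312}\right) = 908832 - \frac{365}{156} = \frac{141777427}{156}$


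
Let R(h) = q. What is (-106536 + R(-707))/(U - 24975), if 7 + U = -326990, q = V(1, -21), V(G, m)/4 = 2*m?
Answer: 988/3259 ≈ 0.30316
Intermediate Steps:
V(G, m) = 8*m (V(G, m) = 4*(2*m) = 8*m)
q = -168 (q = 8*(-21) = -168)
R(h) = -168
U = -326997 (U = -7 - 326990 = -326997)
(-106536 + R(-707))/(U - 24975) = (-106536 - 168)/(-326997 - 24975) = -106704/(-351972) = -106704*(-1/351972) = 988/3259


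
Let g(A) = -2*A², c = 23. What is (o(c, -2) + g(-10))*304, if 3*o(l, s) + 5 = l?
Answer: -58976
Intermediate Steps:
o(l, s) = -5/3 + l/3
(o(c, -2) + g(-10))*304 = ((-5/3 + (⅓)*23) - 2*(-10)²)*304 = ((-5/3 + 23/3) - 2*100)*304 = (6 - 200)*304 = -194*304 = -58976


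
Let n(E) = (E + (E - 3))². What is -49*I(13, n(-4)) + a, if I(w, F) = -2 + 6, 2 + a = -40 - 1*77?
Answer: -315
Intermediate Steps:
a = -119 (a = -2 + (-40 - 1*77) = -2 + (-40 - 77) = -2 - 117 = -119)
n(E) = (-3 + 2*E)² (n(E) = (E + (-3 + E))² = (-3 + 2*E)²)
I(w, F) = 4
-49*I(13, n(-4)) + a = -49*4 - 119 = -196 - 119 = -315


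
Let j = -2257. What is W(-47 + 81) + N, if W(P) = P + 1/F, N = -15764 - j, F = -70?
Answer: -943111/70 ≈ -13473.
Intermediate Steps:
N = -13507 (N = -15764 - 1*(-2257) = -15764 + 2257 = -13507)
W(P) = -1/70 + P (W(P) = P + 1/(-70) = P - 1/70 = -1/70 + P)
W(-47 + 81) + N = (-1/70 + (-47 + 81)) - 13507 = (-1/70 + 34) - 13507 = 2379/70 - 13507 = -943111/70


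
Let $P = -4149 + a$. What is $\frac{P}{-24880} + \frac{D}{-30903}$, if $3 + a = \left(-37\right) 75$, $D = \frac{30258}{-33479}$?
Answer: $\frac{2389145888613}{8580295413520} \approx 0.27845$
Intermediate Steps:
$D = - \frac{30258}{33479}$ ($D = 30258 \left(- \frac{1}{33479}\right) = - \frac{30258}{33479} \approx -0.90379$)
$a = -2778$ ($a = -3 - 2775 = -2778$)
$P = -6927$ ($P = -4149 - 2778 = -6927$)
$\frac{P}{-24880} + \frac{D}{-30903} = - \frac{6927}{-24880} - \frac{30258}{33479 \left(-30903\right)} = \left(-6927\right) \left(- \frac{1}{24880}\right) - - \frac{10086}{344867179} = \frac{6927}{24880} + \frac{10086}{344867179} = \frac{2389145888613}{8580295413520}$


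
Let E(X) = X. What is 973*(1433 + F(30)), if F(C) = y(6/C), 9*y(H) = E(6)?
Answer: 4184873/3 ≈ 1.3950e+6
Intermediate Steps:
y(H) = 2/3 (y(H) = (1/9)*6 = 2/3)
F(C) = 2/3
973*(1433 + F(30)) = 973*(1433 + 2/3) = 973*(4301/3) = 4184873/3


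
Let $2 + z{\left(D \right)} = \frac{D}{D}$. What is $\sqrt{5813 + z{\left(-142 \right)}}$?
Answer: $2 \sqrt{1453} \approx 76.236$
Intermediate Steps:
$z{\left(D \right)} = -1$ ($z{\left(D \right)} = -2 + \frac{D}{D} = -2 + 1 = -1$)
$\sqrt{5813 + z{\left(-142 \right)}} = \sqrt{5813 - 1} = \sqrt{5812} = 2 \sqrt{1453}$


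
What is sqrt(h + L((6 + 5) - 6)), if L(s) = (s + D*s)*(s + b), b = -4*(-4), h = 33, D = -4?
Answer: I*sqrt(282) ≈ 16.793*I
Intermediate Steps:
b = 16
L(s) = -3*s*(16 + s) (L(s) = (s - 4*s)*(s + 16) = (-3*s)*(16 + s) = -3*s*(16 + s))
sqrt(h + L((6 + 5) - 6)) = sqrt(33 - 3*((6 + 5) - 6)*(16 + ((6 + 5) - 6))) = sqrt(33 - 3*(11 - 6)*(16 + (11 - 6))) = sqrt(33 - 3*5*(16 + 5)) = sqrt(33 - 3*5*21) = sqrt(33 - 315) = sqrt(-282) = I*sqrt(282)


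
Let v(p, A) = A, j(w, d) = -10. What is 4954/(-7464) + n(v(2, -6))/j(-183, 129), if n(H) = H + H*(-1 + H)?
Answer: -79561/18660 ≈ -4.2637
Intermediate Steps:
4954/(-7464) + n(v(2, -6))/j(-183, 129) = 4954/(-7464) + (-6)²/(-10) = 4954*(-1/7464) + 36*(-⅒) = -2477/3732 - 18/5 = -79561/18660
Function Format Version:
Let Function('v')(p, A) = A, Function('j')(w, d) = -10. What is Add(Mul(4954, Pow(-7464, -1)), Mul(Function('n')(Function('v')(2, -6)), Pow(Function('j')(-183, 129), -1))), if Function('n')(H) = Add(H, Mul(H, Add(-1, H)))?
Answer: Rational(-79561, 18660) ≈ -4.2637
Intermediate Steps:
Add(Mul(4954, Pow(-7464, -1)), Mul(Function('n')(Function('v')(2, -6)), Pow(Function('j')(-183, 129), -1))) = Add(Mul(4954, Pow(-7464, -1)), Mul(Pow(-6, 2), Pow(-10, -1))) = Add(Mul(4954, Rational(-1, 7464)), Mul(36, Rational(-1, 10))) = Add(Rational(-2477, 3732), Rational(-18, 5)) = Rational(-79561, 18660)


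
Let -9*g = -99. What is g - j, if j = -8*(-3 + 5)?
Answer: 27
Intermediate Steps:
g = 11 (g = -⅑*(-99) = 11)
j = -16 (j = -8*2 = -16)
g - j = 11 - 1*(-16) = 11 + 16 = 27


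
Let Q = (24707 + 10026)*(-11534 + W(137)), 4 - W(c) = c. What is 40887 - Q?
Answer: 405270798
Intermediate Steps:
W(c) = 4 - c
Q = -405229911 (Q = (24707 + 10026)*(-11534 + (4 - 1*137)) = 34733*(-11534 + (4 - 137)) = 34733*(-11534 - 133) = 34733*(-11667) = -405229911)
40887 - Q = 40887 - 1*(-405229911) = 40887 + 405229911 = 405270798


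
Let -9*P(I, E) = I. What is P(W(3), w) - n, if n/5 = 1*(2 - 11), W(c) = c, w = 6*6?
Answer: 134/3 ≈ 44.667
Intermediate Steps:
w = 36
P(I, E) = -I/9
n = -45 (n = 5*(1*(2 - 11)) = 5*(1*(-9)) = 5*(-9) = -45)
P(W(3), w) - n = -⅑*3 - 1*(-45) = -⅓ + 45 = 134/3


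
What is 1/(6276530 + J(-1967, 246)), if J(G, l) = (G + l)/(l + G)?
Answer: 1/6276531 ≈ 1.5932e-7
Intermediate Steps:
J(G, l) = 1 (J(G, l) = (G + l)/(G + l) = 1)
1/(6276530 + J(-1967, 246)) = 1/(6276530 + 1) = 1/6276531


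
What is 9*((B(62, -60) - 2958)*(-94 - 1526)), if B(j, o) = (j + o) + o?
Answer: 43973280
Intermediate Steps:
B(j, o) = j + 2*o
9*((B(62, -60) - 2958)*(-94 - 1526)) = 9*(((62 + 2*(-60)) - 2958)*(-94 - 1526)) = 9*(((62 - 120) - 2958)*(-1620)) = 9*((-58 - 2958)*(-1620)) = 9*(-3016*(-1620)) = 9*4885920 = 43973280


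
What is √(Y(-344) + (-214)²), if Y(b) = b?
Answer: 2*√11363 ≈ 213.19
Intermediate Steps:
√(Y(-344) + (-214)²) = √(-344 + (-214)²) = √(-344 + 45796) = √45452 = 2*√11363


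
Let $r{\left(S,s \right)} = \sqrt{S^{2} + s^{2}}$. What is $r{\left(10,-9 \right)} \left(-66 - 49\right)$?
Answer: $- 115 \sqrt{181} \approx -1547.2$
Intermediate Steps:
$r{\left(10,-9 \right)} \left(-66 - 49\right) = \sqrt{10^{2} + \left(-9\right)^{2}} \left(-66 - 49\right) = \sqrt{100 + 81} \left(-115\right) = \sqrt{181} \left(-115\right) = - 115 \sqrt{181}$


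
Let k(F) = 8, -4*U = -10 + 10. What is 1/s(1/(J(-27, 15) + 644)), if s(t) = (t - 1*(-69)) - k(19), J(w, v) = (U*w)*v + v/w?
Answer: 5791/353260 ≈ 0.016393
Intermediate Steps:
U = 0 (U = -(-10 + 10)/4 = -¼*0 = 0)
J(w, v) = v/w (J(w, v) = (0*w)*v + v/w = 0*v + v/w = 0 + v/w = v/w)
s(t) = 61 + t (s(t) = (t - 1*(-69)) - 1*8 = (t + 69) - 8 = (69 + t) - 8 = 61 + t)
1/s(1/(J(-27, 15) + 644)) = 1/(61 + 1/(15/(-27) + 644)) = 1/(61 + 1/(15*(-1/27) + 644)) = 1/(61 + 1/(-5/9 + 644)) = 1/(61 + 1/(5791/9)) = 1/(61 + 9/5791) = 1/(353260/5791) = 5791/353260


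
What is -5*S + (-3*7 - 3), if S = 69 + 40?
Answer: -569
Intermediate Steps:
S = 109
-5*S + (-3*7 - 3) = -5*109 + (-3*7 - 3) = -545 + (-21 - 3) = -545 - 24 = -569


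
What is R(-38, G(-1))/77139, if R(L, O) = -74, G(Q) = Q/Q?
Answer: -74/77139 ≈ -0.00095931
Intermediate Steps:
G(Q) = 1
R(-38, G(-1))/77139 = -74/77139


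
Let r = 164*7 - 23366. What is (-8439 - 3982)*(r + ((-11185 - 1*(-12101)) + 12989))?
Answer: 103255773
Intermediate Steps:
r = -22218 (r = 1148 - 23366 = -22218)
(-8439 - 3982)*(r + ((-11185 - 1*(-12101)) + 12989)) = (-8439 - 3982)*(-22218 + ((-11185 - 1*(-12101)) + 12989)) = -12421*(-22218 + ((-11185 + 12101) + 12989)) = -12421*(-22218 + (916 + 12989)) = -12421*(-22218 + 13905) = -12421*(-8313) = 103255773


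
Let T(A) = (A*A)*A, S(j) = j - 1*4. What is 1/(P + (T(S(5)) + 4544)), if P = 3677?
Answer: 1/8222 ≈ 0.00012162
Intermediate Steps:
S(j) = -4 + j (S(j) = j - 4 = -4 + j)
T(A) = A**3 (T(A) = A**2*A = A**3)
1/(P + (T(S(5)) + 4544)) = 1/(3677 + ((-4 + 5)**3 + 4544)) = 1/(3677 + (1**3 + 4544)) = 1/(3677 + (1 + 4544)) = 1/(3677 + 4545) = 1/8222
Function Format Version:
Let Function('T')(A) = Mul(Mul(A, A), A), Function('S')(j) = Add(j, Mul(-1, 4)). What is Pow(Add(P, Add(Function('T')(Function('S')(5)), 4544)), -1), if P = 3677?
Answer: Rational(1, 8222) ≈ 0.00012162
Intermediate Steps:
Function('S')(j) = Add(-4, j) (Function('S')(j) = Add(j, -4) = Add(-4, j))
Function('T')(A) = Pow(A, 3) (Function('T')(A) = Mul(Pow(A, 2), A) = Pow(A, 3))
Pow(Add(P, Add(Function('T')(Function('S')(5)), 4544)), -1) = Pow(Add(3677, Add(Pow(Add(-4, 5), 3), 4544)), -1) = Pow(Add(3677, Add(Pow(1, 3), 4544)), -1) = Pow(Add(3677, Add(1, 4544)), -1) = Pow(Add(3677, 4545), -1) = Pow(8222, -1) = Rational(1, 8222)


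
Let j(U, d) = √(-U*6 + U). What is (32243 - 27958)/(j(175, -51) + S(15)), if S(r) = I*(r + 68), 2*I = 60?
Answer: 426786/248039 - 857*I*√35/248039 ≈ 1.7206 - 0.020441*I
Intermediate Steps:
I = 30 (I = (½)*60 = 30)
j(U, d) = √5*√(-U) (j(U, d) = √(-6*U + U) = √(-5*U) = √5*√(-U))
S(r) = 2040 + 30*r (S(r) = 30*(r + 68) = 30*(68 + r) = 2040 + 30*r)
(32243 - 27958)/(j(175, -51) + S(15)) = (32243 - 27958)/(√5*√(-1*175) + (2040 + 30*15)) = 4285/(√5*√(-175) + (2040 + 450)) = 4285/(√5*(5*I*√7) + 2490) = 4285/(5*I*√35 + 2490) = 4285/(2490 + 5*I*√35)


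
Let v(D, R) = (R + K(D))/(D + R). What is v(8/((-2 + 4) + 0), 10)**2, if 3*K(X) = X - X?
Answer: 25/49 ≈ 0.51020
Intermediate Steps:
K(X) = 0 (K(X) = (X - X)/3 = (1/3)*0 = 0)
v(D, R) = R/(D + R) (v(D, R) = (R + 0)/(D + R) = R/(D + R))
v(8/((-2 + 4) + 0), 10)**2 = (10/(8/((-2 + 4) + 0) + 10))**2 = (10/(8/(2 + 0) + 10))**2 = (10/(8/2 + 10))**2 = (10/(8*(1/2) + 10))**2 = (10/(4 + 10))**2 = (10/14)**2 = (10*(1/14))**2 = (5/7)**2 = 25/49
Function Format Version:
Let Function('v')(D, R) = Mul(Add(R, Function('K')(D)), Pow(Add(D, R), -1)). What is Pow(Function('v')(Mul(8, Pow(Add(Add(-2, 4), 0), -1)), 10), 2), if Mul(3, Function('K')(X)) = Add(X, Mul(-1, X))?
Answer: Rational(25, 49) ≈ 0.51020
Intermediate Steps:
Function('K')(X) = 0 (Function('K')(X) = Mul(Rational(1, 3), Add(X, Mul(-1, X))) = Mul(Rational(1, 3), 0) = 0)
Function('v')(D, R) = Mul(R, Pow(Add(D, R), -1)) (Function('v')(D, R) = Mul(Add(R, 0), Pow(Add(D, R), -1)) = Mul(R, Pow(Add(D, R), -1)))
Pow(Function('v')(Mul(8, Pow(Add(Add(-2, 4), 0), -1)), 10), 2) = Pow(Mul(10, Pow(Add(Mul(8, Pow(Add(Add(-2, 4), 0), -1)), 10), -1)), 2) = Pow(Mul(10, Pow(Add(Mul(8, Pow(Add(2, 0), -1)), 10), -1)), 2) = Pow(Mul(10, Pow(Add(Mul(8, Pow(2, -1)), 10), -1)), 2) = Pow(Mul(10, Pow(Add(Mul(8, Rational(1, 2)), 10), -1)), 2) = Pow(Mul(10, Pow(Add(4, 10), -1)), 2) = Pow(Mul(10, Pow(14, -1)), 2) = Pow(Mul(10, Rational(1, 14)), 2) = Pow(Rational(5, 7), 2) = Rational(25, 49)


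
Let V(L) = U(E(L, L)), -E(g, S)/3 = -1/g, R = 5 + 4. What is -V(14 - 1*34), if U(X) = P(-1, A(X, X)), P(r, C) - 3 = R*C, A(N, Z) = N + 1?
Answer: -213/20 ≈ -10.650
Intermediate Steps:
A(N, Z) = 1 + N
R = 9
E(g, S) = 3/g (E(g, S) = -(-3)/g = 3/g)
P(r, C) = 3 + 9*C
U(X) = 12 + 9*X (U(X) = 3 + 9*(1 + X) = 3 + (9 + 9*X) = 12 + 9*X)
V(L) = 12 + 27/L (V(L) = 12 + 9*(3/L) = 12 + 27/L)
-V(14 - 1*34) = -(12 + 27/(14 - 1*34)) = -(12 + 27/(14 - 34)) = -(12 + 27/(-20)) = -(12 + 27*(-1/20)) = -(12 - 27/20) = -1*213/20 = -213/20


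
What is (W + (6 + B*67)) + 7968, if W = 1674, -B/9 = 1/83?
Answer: 800181/83 ≈ 9640.7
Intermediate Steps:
B = -9/83 ≈ -0.10843
(W + (6 + B*67)) + 7968 = (1674 + (6 - 9/83*67)) + 7968 = (1674 + (6 - 603/83)) + 7968 = (1674 - 105/83) + 7968 = 138837/83 + 7968 = 800181/83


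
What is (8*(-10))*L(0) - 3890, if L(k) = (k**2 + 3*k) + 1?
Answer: -3970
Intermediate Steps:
L(k) = 1 + k**2 + 3*k
(8*(-10))*L(0) - 3890 = (8*(-10))*(1 + 0**2 + 3*0) - 3890 = -80*(1 + 0 + 0) - 3890 = -80*1 - 3890 = -80 - 3890 = -3970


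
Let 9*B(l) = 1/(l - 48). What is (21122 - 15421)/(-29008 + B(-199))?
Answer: -12673323/64484785 ≈ -0.19653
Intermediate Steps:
B(l) = 1/(9*(-48 + l)) (B(l) = 1/(9*(l - 48)) = 1/(9*(-48 + l)))
(21122 - 15421)/(-29008 + B(-199)) = (21122 - 15421)/(-29008 + 1/(9*(-48 - 199))) = 5701/(-29008 + (⅑)/(-247)) = 5701/(-29008 + (⅑)*(-1/247)) = 5701/(-29008 - 1/2223) = 5701/(-64484785/2223) = 5701*(-2223/64484785) = -12673323/64484785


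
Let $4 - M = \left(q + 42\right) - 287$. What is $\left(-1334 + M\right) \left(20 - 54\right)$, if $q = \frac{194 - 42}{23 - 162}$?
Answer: $\frac{5122542}{139} \approx 36853.0$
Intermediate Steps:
$q = - \frac{152}{139}$ ($q = \frac{152}{-139} = 152 \left(- \frac{1}{139}\right) = - \frac{152}{139} \approx -1.0935$)
$M = \frac{34763}{139}$ ($M = 4 - \left(\left(- \frac{152}{139} + 42\right) - 287\right) = 4 - \left(\frac{5686}{139} - 287\right) = 4 - - \frac{34207}{139} = 4 + \frac{34207}{139} = \frac{34763}{139} \approx 250.09$)
$\left(-1334 + M\right) \left(20 - 54\right) = \left(-1334 + \frac{34763}{139}\right) \left(20 - 54\right) = - \frac{150663 \left(20 - 54\right)}{139} = \left(- \frac{150663}{139}\right) \left(-34\right) = \frac{5122542}{139}$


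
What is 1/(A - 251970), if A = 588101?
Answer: 1/336131 ≈ 2.9750e-6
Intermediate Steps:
1/(A - 251970) = 1/(588101 - 251970) = 1/336131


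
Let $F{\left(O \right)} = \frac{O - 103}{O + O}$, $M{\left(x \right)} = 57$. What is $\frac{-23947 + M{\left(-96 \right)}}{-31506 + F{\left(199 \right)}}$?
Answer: $\frac{2377055}{3134823} \approx 0.75827$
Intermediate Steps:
$F{\left(O \right)} = \frac{-103 + O}{2 O}$
$\frac{-23947 + M{\left(-96 \right)}}{-31506 + F{\left(199 \right)}} = \frac{-23947 + 57}{-31506 + \frac{-103 + 199}{2 \cdot 199}} = - \frac{23890}{-31506 + \frac{1}{2} \cdot \frac{1}{199} \cdot 96} = - \frac{23890}{-31506 + \frac{48}{199}} = - \frac{23890}{- \frac{6269646}{199}} = \left(-23890\right) \left(- \frac{199}{6269646}\right) = \frac{2377055}{3134823}$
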